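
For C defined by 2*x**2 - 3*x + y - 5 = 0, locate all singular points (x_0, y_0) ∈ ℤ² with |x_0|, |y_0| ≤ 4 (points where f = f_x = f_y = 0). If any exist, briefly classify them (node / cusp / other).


No singular points in the scanned grid; C is smooth there.

Compute partial derivatives:
  f_x = 4*x - 3.
  f_y = 1.
f_y = 1 is a nonzero constant, so f_y never vanishes: no point (x, y) can satisfy f = f_x = f_y = 0. In particular no (x, y) ∈ {−4, ..., 4}² is singular; the curve is smooth.


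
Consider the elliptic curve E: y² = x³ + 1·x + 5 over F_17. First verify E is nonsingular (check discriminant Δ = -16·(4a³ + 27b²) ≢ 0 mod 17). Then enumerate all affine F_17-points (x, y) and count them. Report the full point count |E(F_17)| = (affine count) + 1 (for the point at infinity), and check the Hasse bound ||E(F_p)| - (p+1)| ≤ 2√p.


Affine points = {(2, 7), (2, 10), (3, 1), (3, 16), (5, 4), (5, 13), (7, 7), (7, 10), (8, 7), (8, 10), (11, 2), (11, 15), (14, 3), (14, 14)}; affine count = 14; |E(F_17)| = 15.

Discriminant check: Δ ∝ 4a³ + 27b² = 4·1³ + 27·5² = 4·1 + 27·25 ≡ 16 (mod 17). Nonzero ⇒ E is nonsingular.
For each x ∈ F_17, compute rhs = x³ + 1·x + 5 mod 17, then count y ∈ F_17 with y² ≡ rhs.
  x = 0: rhs = 5, matching y values: none (0 points).
  x = 1: rhs = 7, matching y values: none (0 points).
  x = 2: rhs = 15, matching y values: 7, 10 (2 points).
  x = 3: rhs = 1, matching y values: 1, 16 (2 points).
  x = 4: rhs = 5, matching y values: none (0 points).
  x = 5: rhs = 16, matching y values: 4, 13 (2 points).
  x = 6: rhs = 6, matching y values: none (0 points).
  x = 7: rhs = 15, matching y values: 7, 10 (2 points).
  x = 8: rhs = 15, matching y values: 7, 10 (2 points).
  x = 9: rhs = 12, matching y values: none (0 points).
  x = 10: rhs = 12, matching y values: none (0 points).
  x = 11: rhs = 4, matching y values: 2, 15 (2 points).
  x = 12: rhs = 11, matching y values: none (0 points).
  x = 13: rhs = 5, matching y values: none (0 points).
  x = 14: rhs = 9, matching y values: 3, 14 (2 points).
  x = 15: rhs = 12, matching y values: none (0 points).
  x = 16: rhs = 3, matching y values: none (0 points).
Total affine count: 14.
Full point count |E(F_17)| = 14 + 1 = 15.
Hasse bound: |15 − (17+1)| = |-3| = 3 ≤ 2√17 ≈ 8.2462 ✓.


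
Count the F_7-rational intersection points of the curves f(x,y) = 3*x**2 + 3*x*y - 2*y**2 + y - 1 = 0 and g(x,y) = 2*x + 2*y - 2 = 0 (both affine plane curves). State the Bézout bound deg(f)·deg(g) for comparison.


Common zeros: ∅; count = 0; Bézout bound = 2.

deg(f) = 2, deg(g) = 1, so Bézout bound = 2.
Scan x ∈ F_7. For each x, list the y ∈ F_7 with f(x, y) ≡ 0 and those with g(x, y) ≡ 0 (mod 7); the common zeros in that column are the intersection.
  x = 0: f ≡ 0 at y ∈ {2}; g ≡ 0 at y ∈ {1}; common: ∅.
  x = 1: f ≡ 0 at y ∈ {4, 5}; g ≡ 0 at y ∈ {0}; common: ∅.
  x = 2: f ≡ 0 at y ∈ {3, 4}; g ≡ 0 at y ∈ {6}; common: ∅.
  x = 3: f ≡ 0 at y ∈ {6}; g ≡ 0 at y ∈ {5}; common: ∅.
  x = 4: f ≡ 0 at y ∈ ∅; g ≡ 0 at y ∈ {4}; common: ∅.
  x = 5: f ≡ 0 at y ∈ {2, 6}; g ≡ 0 at y ∈ {3}; common: ∅.
  x = 6: f ≡ 0 at y ∈ ∅; g ≡ 0 at y ∈ {2}; common: ∅.
Collecting: common zeros = ∅, so the count is 0.
Comparison with the Bézout bound: 0 ≤ 2 = deg(f)·deg(g), as expected for curves with no common component (the affine F_7-count falls short of the bound because intersections may lie at infinity, over extension fields, or carry multiplicity).


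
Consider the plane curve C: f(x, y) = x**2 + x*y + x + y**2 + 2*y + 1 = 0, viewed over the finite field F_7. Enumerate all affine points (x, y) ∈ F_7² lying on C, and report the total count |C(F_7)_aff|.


Affine F_7-points: {(0, 6), (1, 1), (1, 3), (2, 0), (2, 3), (3, 4), (3, 5), (4, 0), (4, 1), (5, 2), (5, 5), (6, 2), (6, 4)}; count = 13.

For each of the 49 pairs (x, y) ∈ F_7², evaluate f(x, y) mod 7. Record the zeros.
  x = 0: [0↦1, 1↦4, 2↦2, 3↦2, 4↦4, 5↦1, 6↦0]  zeros at y ∈ {6}
  x = 1: [0↦3, 1↦0, 2↦6, 3↦0, 4↦3, 5↦1, 6↦1]  zeros at y ∈ {1, 3}
  x = 2: [0↦0, 1↦5, 2↦5, 3↦0, 4↦4, 5↦3, 6↦4]  zeros at y ∈ {0, 3}
  x = 3: [0↦6, 1↦5, 2↦6, 3↦2, 4↦0, 5↦0, 6↦2]  zeros at y ∈ {4, 5}
  x = 4: [0↦0, 1↦0, 2↦2, 3↦6, 4↦5, 5↦6, 6↦2]  zeros at y ∈ {0, 1}
  x = 5: [0↦3, 1↦4, 2↦0, 3↦5, 4↦5, 5↦0, 6↦4]  zeros at y ∈ {2, 5}
  x = 6: [0↦1, 1↦3, 2↦0, 3↦6, 4↦0, 5↦3, 6↦1]  zeros at y ∈ {2, 4}
Collecting zeros: affine points = {(0, 6), (1, 1), (1, 3), (2, 0), (2, 3), (3, 4), (3, 5), (4, 0), (4, 1), (5, 2), (5, 5), (6, 2), (6, 4)}.
Total count |C(F_7)_aff| = 13.


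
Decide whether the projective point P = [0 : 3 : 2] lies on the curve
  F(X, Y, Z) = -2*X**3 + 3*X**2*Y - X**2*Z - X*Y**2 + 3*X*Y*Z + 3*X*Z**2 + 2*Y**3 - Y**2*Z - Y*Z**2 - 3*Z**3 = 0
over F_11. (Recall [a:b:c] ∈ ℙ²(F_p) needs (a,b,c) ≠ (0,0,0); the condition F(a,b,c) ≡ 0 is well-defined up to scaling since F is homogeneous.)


F(0,3,2) ≡ 0 (mod 11); P is on the curve.

Evaluate F(0, 3, 2) term-by-term (mod 11).
  -2*X**3 ↦ -2·0·1·1 = 0
  3*X**2*Y ↦ 3·0·3·1 = 0
  -X**2*Z ↦ -1·0·1·2 = 0
  -X*Y**2 ↦ -1·0·9·1 = 0
  3*X*Y*Z ↦ 3·0·3·2 = 0
  3*X*Z**2 ↦ 3·0·1·4 = 0
  2*Y**3 ↦ 2·1·27·1 = 54
  -Y**2*Z ↦ -1·1·9·2 = -18
  -Y*Z**2 ↦ -1·1·3·4 = -12
  -3*Z**3 ↦ -3·1·1·8 = -24
Sum: F(0, 3, 2) = (0) + (0) + (0) + (0) + (0) + (0) + (54) + (-18) + (-12) + (-24) = 0.
Reducing mod 11: 0 ≡ 0 (mod 11).
Since F(a, b, c) ≡ 0 (mod 11), P lies on the curve.


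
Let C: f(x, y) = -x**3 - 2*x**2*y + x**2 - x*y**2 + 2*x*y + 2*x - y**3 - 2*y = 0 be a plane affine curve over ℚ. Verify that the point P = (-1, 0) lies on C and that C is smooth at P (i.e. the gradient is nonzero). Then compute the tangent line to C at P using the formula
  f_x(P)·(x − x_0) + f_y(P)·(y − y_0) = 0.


Tangent line at P: -3*x - 6*y - 3 = 0.

Step 1: f(-1, 0) = 0, so P lies on C.
Step 2: partial derivatives
  f_x(x, y) = -3*x**2 - 4*x*y + 2*x - y**2 + 2*y + 2, f_y(x, y) = -2*x**2 - 2*x*y + 2*x - 3*y**2 - 2.
  f_x(P) = -3, f_y(P) = -6 (gradient nonzero, so P is smooth).
Step 3: tangent line at P: -3·(x − -1) + -6·(y − 0) = 0.
Expanding: -3*x - 6*y - 3 = 0.


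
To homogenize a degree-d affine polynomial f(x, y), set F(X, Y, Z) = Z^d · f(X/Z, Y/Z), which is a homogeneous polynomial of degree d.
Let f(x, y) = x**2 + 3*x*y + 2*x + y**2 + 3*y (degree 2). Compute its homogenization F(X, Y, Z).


F(X, Y, Z) = X**2 + 3*X*Y + 2*X*Z + Y**2 + 3*Y*Z

deg(f) = 2.
Substitute x = X/Z, y = Y/Z into f, then multiply by Z^2.
  monomial 1·x^2·y^0 ↦ 1·X^2·Y^0·Z^0.
  monomial 3·x^1·y^1 ↦ 3·X^1·Y^1·Z^0.
  monomial 2·x^1·y^0 ↦ 2·X^1·Y^0·Z^1.
  monomial 1·x^0·y^2 ↦ 1·X^0·Y^2·Z^0.
  monomial 3·x^0·y^1 ↦ 3·X^0·Y^1·Z^1.
Collecting: F(X, Y, Z) = X**2 + 3*X*Y + 2*X*Z + Y**2 + 3*Y*Z.


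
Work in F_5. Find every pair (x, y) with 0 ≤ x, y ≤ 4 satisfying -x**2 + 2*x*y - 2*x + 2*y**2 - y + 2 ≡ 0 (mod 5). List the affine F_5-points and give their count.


Affine F_5-points: {(0, 4), (1, 3), (1, 4), (3, 2), (3, 3), (4, 2)}; count = 6.

For each of the 25 pairs (x, y) ∈ F_5², evaluate f(x, y) mod 5. Record the zeros.
  x = 0: [0↦2, 1↦3, 2↦3, 3↦2, 4↦0]  zeros at y ∈ {4}
  x = 1: [0↦4, 1↦2, 2↦4, 3↦0, 4↦0]  zeros at y ∈ {3, 4}
  x = 2: [0↦4, 1↦4, 2↦3, 3↦1, 4↦3]  zeros at y ∈ ∅
  x = 3: [0↦2, 1↦4, 2↦0, 3↦0, 4↦4]  zeros at y ∈ {2, 3}
  x = 4: [0↦3, 1↦2, 2↦0, 3↦2, 4↦3]  zeros at y ∈ {2}
Collecting zeros: affine points = {(0, 4), (1, 3), (1, 4), (3, 2), (3, 3), (4, 2)}.
Total count |C(F_5)_aff| = 6.


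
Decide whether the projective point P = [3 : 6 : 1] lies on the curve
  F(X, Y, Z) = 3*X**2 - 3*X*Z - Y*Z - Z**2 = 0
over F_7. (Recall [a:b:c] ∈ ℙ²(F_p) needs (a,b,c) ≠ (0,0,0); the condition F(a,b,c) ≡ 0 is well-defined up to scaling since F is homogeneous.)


F(3,6,1) ≡ 4 (mod 7); P is NOT on the curve.

Evaluate F(3, 6, 1) term-by-term (mod 7).
  3*X**2 ↦ 3·9·1·1 = 27
  -3*X*Z ↦ -3·3·1·1 = -9
  -Y*Z ↦ -1·1·6·1 = -6
  -Z**2 ↦ -1·1·1·1 = -1
Sum: F(3, 6, 1) = (27) + (-9) + (-6) + (-1) = 11.
Reducing mod 7: 11 ≡ 4 (mod 7).
Since F(a, b, c) ≡ 4 ≠ 0 (mod 7), P does NOT lie on the curve.


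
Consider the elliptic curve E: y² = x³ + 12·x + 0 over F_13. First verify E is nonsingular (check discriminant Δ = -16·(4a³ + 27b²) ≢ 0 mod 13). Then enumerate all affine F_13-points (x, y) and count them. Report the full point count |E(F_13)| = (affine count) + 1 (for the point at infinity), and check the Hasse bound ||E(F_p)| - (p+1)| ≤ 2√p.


Affine points = {(0, 0), (1, 0), (5, 4), (5, 9), (8, 6), (8, 7), (12, 0)}; affine count = 7; |E(F_13)| = 8.

Discriminant check: Δ ∝ 4a³ + 27b² = 4·12³ + 27·0² = 4·1728 + 27·0 ≡ 9 (mod 13). Nonzero ⇒ E is nonsingular.
For each x ∈ F_13, compute rhs = x³ + 12·x + 0 mod 13, then count y ∈ F_13 with y² ≡ rhs.
  x = 0: rhs = 0, matching y values: 0 (1 points).
  x = 1: rhs = 0, matching y values: 0 (1 points).
  x = 2: rhs = 6, matching y values: none (0 points).
  x = 3: rhs = 11, matching y values: none (0 points).
  x = 4: rhs = 8, matching y values: none (0 points).
  x = 5: rhs = 3, matching y values: 4, 9 (2 points).
  x = 6: rhs = 2, matching y values: none (0 points).
  x = 7: rhs = 11, matching y values: none (0 points).
  x = 8: rhs = 10, matching y values: 6, 7 (2 points).
  x = 9: rhs = 5, matching y values: none (0 points).
  x = 10: rhs = 2, matching y values: none (0 points).
  x = 11: rhs = 7, matching y values: none (0 points).
  x = 12: rhs = 0, matching y values: 0 (1 points).
Total affine count: 7.
Full point count |E(F_13)| = 7 + 1 = 8.
Hasse bound: |8 − (13+1)| = |-6| = 6 ≤ 2√13 ≈ 7.2111 ✓.


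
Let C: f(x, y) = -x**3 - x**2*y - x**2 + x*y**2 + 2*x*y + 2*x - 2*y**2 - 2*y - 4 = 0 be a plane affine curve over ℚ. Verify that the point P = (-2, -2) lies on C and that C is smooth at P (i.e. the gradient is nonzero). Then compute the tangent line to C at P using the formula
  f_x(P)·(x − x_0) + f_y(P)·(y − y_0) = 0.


Tangent line at P: -14*x + 6*y - 16 = 0.

Step 1: f(-2, -2) = 0, so P lies on C.
Step 2: partial derivatives
  f_x(x, y) = -3*x**2 - 2*x*y - 2*x + y**2 + 2*y + 2, f_y(x, y) = -x**2 + 2*x*y + 2*x - 4*y - 2.
  f_x(P) = -14, f_y(P) = 6 (gradient nonzero, so P is smooth).
Step 3: tangent line at P: -14·(x − -2) + 6·(y − -2) = 0.
Expanding: -14*x + 6*y - 16 = 0.


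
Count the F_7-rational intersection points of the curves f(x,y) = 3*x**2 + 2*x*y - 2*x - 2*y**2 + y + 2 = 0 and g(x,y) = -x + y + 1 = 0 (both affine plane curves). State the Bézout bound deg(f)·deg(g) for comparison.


Common zeros: ∅; count = 0; Bézout bound = 2.

deg(f) = 2, deg(g) = 1, so Bézout bound = 2.
Scan x ∈ F_7. For each x, list the y ∈ F_7 with f(x, y) ≡ 0 and those with g(x, y) ≡ 0 (mod 7); the common zeros in that column are the intersection.
  x = 0: f ≡ 0 at y ∈ ∅; g ≡ 0 at y ∈ {6}; common: ∅.
  x = 1: f ≡ 0 at y ∈ ∅; g ≡ 0 at y ∈ {0}; common: ∅.
  x = 2: f ≡ 0 at y ∈ {3}; g ≡ 0 at y ∈ {1}; common: ∅.
  x = 3: f ≡ 0 at y ∈ {1, 6}; g ≡ 0 at y ∈ {2}; common: ∅.
  x = 4: f ≡ 0 at y ∈ {0, 1}; g ≡ 0 at y ∈ {3}; common: ∅.
  x = 5: f ≡ 0 at y ∈ ∅; g ≡ 0 at y ∈ {4}; common: ∅.
  x = 6: f ≡ 0 at y ∈ {0, 3}; g ≡ 0 at y ∈ {5}; common: ∅.
Collecting: common zeros = ∅, so the count is 0.
Comparison with the Bézout bound: 0 ≤ 2 = deg(f)·deg(g), as expected for curves with no common component (the affine F_7-count falls short of the bound because intersections may lie at infinity, over extension fields, or carry multiplicity).


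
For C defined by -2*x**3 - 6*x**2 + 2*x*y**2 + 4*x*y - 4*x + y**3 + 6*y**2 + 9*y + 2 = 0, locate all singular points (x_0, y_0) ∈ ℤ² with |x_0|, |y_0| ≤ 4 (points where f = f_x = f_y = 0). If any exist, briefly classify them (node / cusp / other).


Singular points: {(-1, -1)}; classification: cusp.

Compute partial derivatives:
  f_x = -6*x**2 - 12*x + 2*y**2 + 4*y - 4.
  f_y = 4*x*y + 4*x + 3*y**2 + 12*y + 9.
Scan x_0 ∈ {−4, ..., 4}. For each x_0, f_y(x_0, y) is a polynomial in y; find its integer roots y ∈ {−4, ..., 4}, then test f_x and f at those candidates.
  x = -4: f_y(-4, y) = 3*y**2 - 4*y - 7; vanishes at y ∈ {-1}. (-4, -1): f_x = -54 ≠ 0.
  x = -3: f_y(-3, y) = 3*y**2 - 3; vanishes at y ∈ {-1, 1}. (-3, -1): f_x = -24 ≠ 0; (-3, 1): f_x = -16 ≠ 0.
  x = -2: f_y(-2, y) = 3*y**2 + 4*y + 1; vanishes at y ∈ {-1}. (-2, -1): f_x = -6 ≠ 0.
  x = -1: f_y(-1, y) = 3*y**2 + 8*y + 5; vanishes at y ∈ {-1}. (-1, -1): f_x = 0, f = 0 — SINGULAR.
  x = 0: f_y(0, y) = 3*y**2 + 12*y + 9; vanishes at y ∈ {-3, -1}. (0, -3): f_x = 2 ≠ 0; (0, -1): f_x = -6 ≠ 0.
  x = 1: f_y(1, y) = 3*y**2 + 16*y + 13; vanishes at y ∈ {-1}. (1, -1): f_x = -24 ≠ 0.
  x = 2: f_y(2, y) = 3*y**2 + 20*y + 17; vanishes at y ∈ {-1}. (2, -1): f_x = -54 ≠ 0.
  x = 3: f_y(3, y) = 3*y**2 + 24*y + 21; vanishes at y ∈ {-1}. (3, -1): f_x = -96 ≠ 0.
  x = 4: f_y(4, y) = 3*y**2 + 28*y + 25; vanishes at y ∈ {-1}. (4, -1): f_x = -150 ≠ 0.
Only singular point on the grid: (-1, -1).
Classify: substitute x = -1 + u, y = -1 + v and expand: f = -2*u**3 + 2*u*v**2 + v**3 + v**2.
No constant or linear terms (consistent with a singular point). Quadratic part: v**2. Cubic part: -2*u**3 + 2*u*v**2 + v**3.
The quadratic part v**2 is a perfect square, so there is a single (double) tangent line v = 0, i.e. y = -1. Restricting the cubic part to that line (v = 0) leaves -2*u**3 ≠ 0, so f is not divisible by v and the branch is v² ≈ 2*u**3 to lowest order — this is a cusp.
Classification: cusp.


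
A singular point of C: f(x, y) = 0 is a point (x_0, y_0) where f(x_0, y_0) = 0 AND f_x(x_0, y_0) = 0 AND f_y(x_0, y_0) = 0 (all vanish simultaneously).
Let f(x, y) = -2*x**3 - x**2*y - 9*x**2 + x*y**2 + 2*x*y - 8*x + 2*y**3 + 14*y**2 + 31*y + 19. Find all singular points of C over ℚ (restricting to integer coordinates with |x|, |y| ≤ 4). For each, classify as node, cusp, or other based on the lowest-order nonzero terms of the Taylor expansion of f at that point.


Singular points: {(-1, -2)}; classification: node.

Compute partial derivatives:
  f_x = -6*x**2 - 2*x*y - 18*x + y**2 + 2*y - 8.
  f_y = -x**2 + 2*x*y + 2*x + 6*y**2 + 28*y + 31.
Scan x_0 ∈ {−4, ..., 4}. For each x_0, f_y(x_0, y) is a polynomial in y; find its integer roots y ∈ {−4, ..., 4}, then test f_x and f at those candidates.
  x = -4: f_y(-4, y) = 6*y**2 + 20*y + 7; no integer root y with |y| ≤ 4.
  x = -3: f_y(-3, y) = 6*y**2 + 22*y + 16; vanishes at y ∈ {-1}. (-3, -1): f_x = -15 ≠ 0.
  x = -2: f_y(-2, y) = 6*y**2 + 24*y + 23; no integer root y with |y| ≤ 4.
  x = -1: f_y(-1, y) = 6*y**2 + 26*y + 28; vanishes at y ∈ {-2}. (-1, -2): f_x = 0, f = 0 — SINGULAR.
  x = 0: f_y(0, y) = 6*y**2 + 28*y + 31; no integer root y with |y| ≤ 4.
  x = 1: f_y(1, y) = 6*y**2 + 30*y + 32; no integer root y with |y| ≤ 4.
  x = 2: f_y(2, y) = 6*y**2 + 32*y + 31; no integer root y with |y| ≤ 4.
  x = 3: f_y(3, y) = 6*y**2 + 34*y + 28; vanishes at y ∈ {-1}. (3, -1): f_x = -111 ≠ 0.
  x = 4: f_y(4, y) = 6*y**2 + 36*y + 23; no integer root y with |y| ≤ 4.
Only singular point on the grid: (-1, -2).
Classify: substitute x = -1 + u, y = -2 + v and expand: f = -2*u**3 - u**2*v - u**2 + u*v**2 + 2*v**3 + v**2.
No constant or linear terms (consistent with a singular point). Quadratic part: -u**2 + v**2. Cubic part: -2*u**3 - u**2*v + u*v**2 + 2*v**3.
The quadratic part v**2 - u**2 = (v − u)(v + u) splits into two distinct linear factors, so there are two distinct tangent lines y − -2 = ±(x − -1) — this is a node (ordinary double point).
Classification: node.


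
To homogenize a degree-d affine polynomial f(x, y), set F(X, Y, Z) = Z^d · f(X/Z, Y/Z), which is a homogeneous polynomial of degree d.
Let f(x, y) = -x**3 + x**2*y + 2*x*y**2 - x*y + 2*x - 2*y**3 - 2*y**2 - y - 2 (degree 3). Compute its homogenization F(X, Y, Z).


F(X, Y, Z) = -X**3 + X**2*Y + 2*X*Y**2 - X*Y*Z + 2*X*Z**2 - 2*Y**3 - 2*Y**2*Z - Y*Z**2 - 2*Z**3

deg(f) = 3.
Substitute x = X/Z, y = Y/Z into f, then multiply by Z^3.
  monomial -1·x^3·y^0 ↦ -1·X^3·Y^0·Z^0.
  monomial 1·x^2·y^1 ↦ 1·X^2·Y^1·Z^0.
  monomial 2·x^1·y^2 ↦ 2·X^1·Y^2·Z^0.
  monomial -1·x^1·y^1 ↦ -1·X^1·Y^1·Z^1.
  monomial 2·x^1·y^0 ↦ 2·X^1·Y^0·Z^2.
  monomial -2·x^0·y^3 ↦ -2·X^0·Y^3·Z^0.
  monomial -2·x^0·y^2 ↦ -2·X^0·Y^2·Z^1.
  monomial -1·x^0·y^1 ↦ -1·X^0·Y^1·Z^2.
  monomial -2·x^0·y^0 ↦ -2·X^0·Y^0·Z^3.
Collecting: F(X, Y, Z) = -X**3 + X**2*Y + 2*X*Y**2 - X*Y*Z + 2*X*Z**2 - 2*Y**3 - 2*Y**2*Z - Y*Z**2 - 2*Z**3.


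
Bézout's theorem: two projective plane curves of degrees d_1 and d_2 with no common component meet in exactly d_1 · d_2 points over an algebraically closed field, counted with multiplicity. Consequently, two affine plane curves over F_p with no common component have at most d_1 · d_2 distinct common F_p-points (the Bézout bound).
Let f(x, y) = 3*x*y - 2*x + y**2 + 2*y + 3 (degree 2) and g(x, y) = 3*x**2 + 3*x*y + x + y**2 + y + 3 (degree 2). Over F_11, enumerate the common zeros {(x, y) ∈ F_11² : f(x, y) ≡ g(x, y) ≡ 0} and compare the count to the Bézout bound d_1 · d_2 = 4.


Common zeros: ∅; count = 0; Bézout bound = 4.

deg(f) = 2, deg(g) = 2, so Bézout bound = 4.
Scan x ∈ F_11. For each x, list the y ∈ F_11 with f(x, y) ≡ 0 and those with g(x, y) ≡ 0 (mod 11); the common zeros in that column are the intersection.
  x = 0: f ≡ 0 at y ∈ {2, 7}; g ≡ 0 at y ∈ {5}; common: ∅.
  x = 1: f ≡ 0 at y ∈ ∅; g ≡ 0 at y ∈ ∅; common: ∅.
  x = 2: f ≡ 0 at y ∈ ∅; g ≡ 0 at y ∈ {5, 10}; common: ∅.
  x = 3: f ≡ 0 at y ∈ {5, 6}; g ≡ 0 at y ∈ {0, 1}; common: ∅.
  x = 4: f ≡ 0 at y ∈ ∅; g ≡ 0 at y ∈ {0, 9}; common: ∅.
  x = 5: f ≡ 0 at y ∈ {1, 4}; g ≡ 0 at y ∈ {8, 9}; common: ∅.
  x = 6: f ≡ 0 at y ∈ ∅; g ≡ 0 at y ∈ {4, 10}; common: ∅.
  x = 7: f ≡ 0 at y ∈ {0, 10}; g ≡ 0 at y ∈ ∅; common: ∅.
  x = 8: f ≡ 0 at y ∈ ∅; g ≡ 0 at y ∈ {4}; common: ∅.
  x = 9: f ≡ 0 at y ∈ ∅; g ≡ 0 at y ∈ ∅; common: ∅.
  x = 10: f ≡ 0 at y ∈ {3, 9}; g ≡ 0 at y ∈ ∅; common: ∅.
Collecting: common zeros = ∅, so the count is 0.
Comparison with the Bézout bound: 0 ≤ 4 = deg(f)·deg(g), as expected for curves with no common component (the affine F_11-count falls short of the bound because intersections may lie at infinity, over extension fields, or carry multiplicity).


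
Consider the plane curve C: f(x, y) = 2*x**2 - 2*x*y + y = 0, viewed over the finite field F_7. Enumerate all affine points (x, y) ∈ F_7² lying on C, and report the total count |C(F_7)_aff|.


Affine F_7-points: {(0, 0), (1, 2), (2, 5), (3, 5), (5, 4), (6, 4)}; count = 6.

For each of the 49 pairs (x, y) ∈ F_7², evaluate f(x, y) mod 7. Record the zeros.
  x = 0: [0↦0, 1↦1, 2↦2, 3↦3, 4↦4, 5↦5, 6↦6]  zeros at y ∈ {0}
  x = 1: [0↦2, 1↦1, 2↦0, 3↦6, 4↦5, 5↦4, 6↦3]  zeros at y ∈ {2}
  x = 2: [0↦1, 1↦5, 2↦2, 3↦6, 4↦3, 5↦0, 6↦4]  zeros at y ∈ {5}
  x = 3: [0↦4, 1↦6, 2↦1, 3↦3, 4↦5, 5↦0, 6↦2]  zeros at y ∈ {5}
  x = 4: [0↦4, 1↦4, 2↦4, 3↦4, 4↦4, 5↦4, 6↦4]  zeros at y ∈ ∅
  x = 5: [0↦1, 1↦6, 2↦4, 3↦2, 4↦0, 5↦5, 6↦3]  zeros at y ∈ {4}
  x = 6: [0↦2, 1↦5, 2↦1, 3↦4, 4↦0, 5↦3, 6↦6]  zeros at y ∈ {4}
Collecting zeros: affine points = {(0, 0), (1, 2), (2, 5), (3, 5), (5, 4), (6, 4)}.
Total count |C(F_7)_aff| = 6.


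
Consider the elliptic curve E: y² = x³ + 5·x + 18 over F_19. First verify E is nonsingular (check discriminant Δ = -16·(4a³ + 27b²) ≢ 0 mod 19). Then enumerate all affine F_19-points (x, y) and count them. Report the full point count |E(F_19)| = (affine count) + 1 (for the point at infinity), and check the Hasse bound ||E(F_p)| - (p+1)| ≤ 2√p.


Affine points = {(1, 9), (1, 10), (2, 6), (2, 13), (4, 8), (4, 11), (5, 4), (5, 15), (6, 6), (6, 13), (7, 4), (7, 15), (8, 0), (10, 2), (10, 17), (11, 6), (11, 13), (12, 1), (12, 18), (13, 0), (14, 1), (14, 18), (17, 0)}; affine count = 23; |E(F_19)| = 24.

Discriminant check: Δ ∝ 4a³ + 27b² = 4·5³ + 27·18² = 4·125 + 27·324 ≡ 14 (mod 19). Nonzero ⇒ E is nonsingular.
For each x ∈ F_19, compute rhs = x³ + 5·x + 18 mod 19, then count y ∈ F_19 with y² ≡ rhs.
  x = 0: rhs = 18, matching y values: none (0 points).
  x = 1: rhs = 5, matching y values: 9, 10 (2 points).
  x = 2: rhs = 17, matching y values: 6, 13 (2 points).
  x = 3: rhs = 3, matching y values: none (0 points).
  x = 4: rhs = 7, matching y values: 8, 11 (2 points).
  x = 5: rhs = 16, matching y values: 4, 15 (2 points).
  x = 6: rhs = 17, matching y values: 6, 13 (2 points).
  x = 7: rhs = 16, matching y values: 4, 15 (2 points).
  x = 8: rhs = 0, matching y values: 0 (1 points).
  x = 9: rhs = 13, matching y values: none (0 points).
  x = 10: rhs = 4, matching y values: 2, 17 (2 points).
  x = 11: rhs = 17, matching y values: 6, 13 (2 points).
  x = 12: rhs = 1, matching y values: 1, 18 (2 points).
  x = 13: rhs = 0, matching y values: 0 (1 points).
  x = 14: rhs = 1, matching y values: 1, 18 (2 points).
  x = 15: rhs = 10, matching y values: none (0 points).
  x = 16: rhs = 14, matching y values: none (0 points).
  x = 17: rhs = 0, matching y values: 0 (1 points).
  x = 18: rhs = 12, matching y values: none (0 points).
Total affine count: 23.
Full point count |E(F_19)| = 23 + 1 = 24.
Hasse bound: |24 − (19+1)| = |4| = 4 ≤ 2√19 ≈ 8.7178 ✓.


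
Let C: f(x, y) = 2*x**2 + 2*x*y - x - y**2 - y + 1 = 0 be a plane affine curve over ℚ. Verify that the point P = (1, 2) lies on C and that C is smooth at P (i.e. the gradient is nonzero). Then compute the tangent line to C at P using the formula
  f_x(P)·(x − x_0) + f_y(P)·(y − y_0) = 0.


Tangent line at P: 7*x - 3*y - 1 = 0.

Step 1: f(1, 2) = 0, so P lies on C.
Step 2: partial derivatives
  f_x(x, y) = 4*x + 2*y - 1, f_y(x, y) = 2*x - 2*y - 1.
  f_x(P) = 7, f_y(P) = -3 (gradient nonzero, so P is smooth).
Step 3: tangent line at P: 7·(x − 1) + -3·(y − 2) = 0.
Expanding: 7*x - 3*y - 1 = 0.


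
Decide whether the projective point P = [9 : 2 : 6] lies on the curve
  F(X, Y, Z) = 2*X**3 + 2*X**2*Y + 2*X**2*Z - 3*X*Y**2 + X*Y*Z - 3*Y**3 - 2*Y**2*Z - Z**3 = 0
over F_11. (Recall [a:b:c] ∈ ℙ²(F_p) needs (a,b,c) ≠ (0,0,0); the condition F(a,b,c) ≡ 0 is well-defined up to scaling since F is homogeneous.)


F(9,2,6) ≡ 2 (mod 11); P is NOT on the curve.

Evaluate F(9, 2, 6) term-by-term (mod 11).
  2*X**3 ↦ 2·729·1·1 = 1458
  2*X**2*Y ↦ 2·81·2·1 = 324
  2*X**2*Z ↦ 2·81·1·6 = 972
  -3*X*Y**2 ↦ -3·9·4·1 = -108
  X*Y*Z ↦ 1·9·2·6 = 108
  -3*Y**3 ↦ -3·1·8·1 = -24
  -2*Y**2*Z ↦ -2·1·4·6 = -48
  -Z**3 ↦ -1·1·1·216 = -216
Sum: F(9, 2, 6) = (1458) + (324) + (972) + (-108) + (108) + (-24) + (-48) + (-216) = 2466.
Reducing mod 11: 2466 ≡ 2 (mod 11).
Since F(a, b, c) ≡ 2 ≠ 0 (mod 11), P does NOT lie on the curve.


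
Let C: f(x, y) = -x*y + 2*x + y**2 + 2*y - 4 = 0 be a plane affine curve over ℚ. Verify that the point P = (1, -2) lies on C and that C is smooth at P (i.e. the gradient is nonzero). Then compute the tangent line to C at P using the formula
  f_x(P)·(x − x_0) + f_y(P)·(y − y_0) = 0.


Tangent line at P: 4*x - 3*y - 10 = 0.

Step 1: f(1, -2) = 0, so P lies on C.
Step 2: partial derivatives
  f_x(x, y) = 2 - y, f_y(x, y) = -x + 2*y + 2.
  f_x(P) = 4, f_y(P) = -3 (gradient nonzero, so P is smooth).
Step 3: tangent line at P: 4·(x − 1) + -3·(y − -2) = 0.
Expanding: 4*x - 3*y - 10 = 0.


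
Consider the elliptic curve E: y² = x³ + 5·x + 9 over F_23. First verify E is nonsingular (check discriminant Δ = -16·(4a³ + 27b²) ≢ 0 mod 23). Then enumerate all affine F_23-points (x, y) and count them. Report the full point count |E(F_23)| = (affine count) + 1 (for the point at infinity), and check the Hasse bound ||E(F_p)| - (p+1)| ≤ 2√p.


Affine points = {(0, 3), (0, 20), (2, 2), (2, 21), (4, 1), (4, 22), (6, 5), (6, 18), (8, 3), (8, 20), (9, 1), (9, 22), (10, 1), (10, 22), (12, 7), (12, 16), (15, 3), (15, 20), (17, 4), (17, 19), (20, 6), (20, 17), (22, 7), (22, 16)}; affine count = 24; |E(F_23)| = 25.

Discriminant check: Δ ∝ 4a³ + 27b² = 4·5³ + 27·9² = 4·125 + 27·81 ≡ 19 (mod 23). Nonzero ⇒ E is nonsingular.
For each x ∈ F_23, compute rhs = x³ + 5·x + 9 mod 23, then count y ∈ F_23 with y² ≡ rhs.
  x = 0: rhs = 9, matching y values: 3, 20 (2 points).
  x = 1: rhs = 15, matching y values: none (0 points).
  x = 2: rhs = 4, matching y values: 2, 21 (2 points).
  x = 3: rhs = 5, matching y values: none (0 points).
  x = 4: rhs = 1, matching y values: 1, 22 (2 points).
  x = 5: rhs = 21, matching y values: none (0 points).
  x = 6: rhs = 2, matching y values: 5, 18 (2 points).
  x = 7: rhs = 19, matching y values: none (0 points).
  x = 8: rhs = 9, matching y values: 3, 20 (2 points).
  x = 9: rhs = 1, matching y values: 1, 22 (2 points).
  x = 10: rhs = 1, matching y values: 1, 22 (2 points).
  x = 11: rhs = 15, matching y values: none (0 points).
  x = 12: rhs = 3, matching y values: 7, 16 (2 points).
  x = 13: rhs = 17, matching y values: none (0 points).
  x = 14: rhs = 17, matching y values: none (0 points).
  x = 15: rhs = 9, matching y values: 3, 20 (2 points).
  x = 16: rhs = 22, matching y values: none (0 points).
  x = 17: rhs = 16, matching y values: 4, 19 (2 points).
  x = 18: rhs = 20, matching y values: none (0 points).
  x = 19: rhs = 17, matching y values: none (0 points).
  x = 20: rhs = 13, matching y values: 6, 17 (2 points).
  x = 21: rhs = 14, matching y values: none (0 points).
  x = 22: rhs = 3, matching y values: 7, 16 (2 points).
Total affine count: 24.
Full point count |E(F_23)| = 24 + 1 = 25.
Hasse bound: |25 − (23+1)| = |1| = 1 ≤ 2√23 ≈ 9.5917 ✓.


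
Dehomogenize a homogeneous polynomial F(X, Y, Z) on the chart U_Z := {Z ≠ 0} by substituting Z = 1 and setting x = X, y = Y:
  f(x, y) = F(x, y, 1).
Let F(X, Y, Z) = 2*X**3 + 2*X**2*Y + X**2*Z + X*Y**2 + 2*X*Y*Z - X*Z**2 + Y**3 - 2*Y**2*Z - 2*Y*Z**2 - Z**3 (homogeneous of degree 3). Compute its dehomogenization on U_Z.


f(x, y) = 2*x**3 + 2*x**2*y + x**2 + x*y**2 + 2*x*y - x + y**3 - 2*y**2 - 2*y - 1

On U_Z we set Z = 1. Each monomial c·X^i·Y^j·Z^k in F becomes c·x^i·y^j·1^k = c·x^i·y^j.
Substituting Z = 1: F(X, Y, 1) = 2*x**3 + 2*x**2*y + x**2 + x*y**2 + 2*x*y - x + y**3 - 2*y**2 - 2*y - 1.
Note: deg(f) ≤ deg(F) = 3; strict inequality happens when F is divisible by Z (lost terms).


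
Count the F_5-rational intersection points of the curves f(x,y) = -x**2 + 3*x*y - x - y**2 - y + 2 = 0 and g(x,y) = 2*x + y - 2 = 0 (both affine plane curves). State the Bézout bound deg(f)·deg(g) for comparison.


Common zeros: {(1, 0), (4, 4)}; count = 2; Bézout bound = 2.

deg(f) = 2, deg(g) = 1, so Bézout bound = 2.
Scan x ∈ F_5. For each x, list the y ∈ F_5 with f(x, y) ≡ 0 and those with g(x, y) ≡ 0 (mod 5); the common zeros in that column are the intersection.
  x = 0: f ≡ 0 at y ∈ {1, 3}; g ≡ 0 at y ∈ {2}; common: ∅.
  x = 1: f ≡ 0 at y ∈ {0, 2}; g ≡ 0 at y ∈ {0}; common: {0}.
  x = 2: f ≡ 0 at y ∈ {1, 4}; g ≡ 0 at y ∈ {3}; common: ∅.
  x = 3: f ≡ 0 at y ∈ {0, 3}; g ≡ 0 at y ∈ {1}; common: ∅.
  x = 4: f ≡ 0 at y ∈ {2, 4}; g ≡ 0 at y ∈ {4}; common: {4}.
Collecting: common zeros = {(1, 0), (4, 4)}, so the count is 2.
Comparison with the Bézout bound: 2 ≤ 2 = deg(f)·deg(g), as expected for curves with no common component (the bound is attained).


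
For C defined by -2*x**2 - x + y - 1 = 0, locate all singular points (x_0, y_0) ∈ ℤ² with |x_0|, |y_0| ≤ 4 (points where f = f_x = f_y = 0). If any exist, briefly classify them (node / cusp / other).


No singular points in the scanned grid; C is smooth there.

Compute partial derivatives:
  f_x = -4*x - 1.
  f_y = 1.
f_y = 1 is a nonzero constant, so f_y never vanishes: no point (x, y) can satisfy f = f_x = f_y = 0. In particular no (x, y) ∈ {−4, ..., 4}² is singular; the curve is smooth.


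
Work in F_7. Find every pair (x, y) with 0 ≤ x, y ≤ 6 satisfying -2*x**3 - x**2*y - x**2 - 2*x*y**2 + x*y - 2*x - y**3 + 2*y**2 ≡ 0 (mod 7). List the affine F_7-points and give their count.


Affine F_7-points: {(0, 0), (0, 2), (3, 2), (6, 2)}; count = 4.

For each of the 49 pairs (x, y) ∈ F_7², evaluate f(x, y) mod 7. Record the zeros.
  x = 0: [0↦0, 1↦1, 2↦0, 3↦5, 4↦3, 5↦2, 6↦3]  zeros at y ∈ {0, 2}
  x = 1: [0↦2, 1↦1, 2↦1, 3↦3, 4↦1, 5↦3, 6↦3]  zeros at y ∈ ∅
  x = 2: [0↦4, 1↦6, 2↦5, 3↦2, 4↦5, 5↦1, 6↦5]  zeros at y ∈ ∅
  x = 3: [0↦1, 1↦4, 2↦0, 3↦4, 4↦3, 5↦5, 6↦4]  zeros at y ∈ {2}
  x = 4: [0↦2, 1↦4, 2↦2, 3↦4, 4↦4, 5↦3, 6↦2]  zeros at y ∈ ∅
  x = 5: [0↦2, 1↦1, 2↦6, 3↦4, 4↦3, 5↦4, 6↦1]  zeros at y ∈ ∅
  x = 6: [0↦3, 1↦4, 2↦0, 3↦6, 4↦2, 5↦3, 6↦3]  zeros at y ∈ {2}
Collecting zeros: affine points = {(0, 0), (0, 2), (3, 2), (6, 2)}.
Total count |C(F_7)_aff| = 4.


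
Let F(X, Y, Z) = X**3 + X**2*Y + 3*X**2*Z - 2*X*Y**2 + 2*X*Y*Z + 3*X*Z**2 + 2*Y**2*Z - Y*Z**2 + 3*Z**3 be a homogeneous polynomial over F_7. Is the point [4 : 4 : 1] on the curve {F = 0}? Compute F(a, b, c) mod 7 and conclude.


F(4,4,1) ≡ 4 (mod 7); P is NOT on the curve.

Evaluate F(4, 4, 1) term-by-term (mod 7).
  X**3 ↦ 1·64·1·1 = 64
  X**2*Y ↦ 1·16·4·1 = 64
  3*X**2*Z ↦ 3·16·1·1 = 48
  -2*X*Y**2 ↦ -2·4·16·1 = -128
  2*X*Y*Z ↦ 2·4·4·1 = 32
  3*X*Z**2 ↦ 3·4·1·1 = 12
  2*Y**2*Z ↦ 2·1·16·1 = 32
  -Y*Z**2 ↦ -1·1·4·1 = -4
  3*Z**3 ↦ 3·1·1·1 = 3
Sum: F(4, 4, 1) = (64) + (64) + (48) + (-128) + (32) + (12) + (32) + (-4) + (3) = 123.
Reducing mod 7: 123 ≡ 4 (mod 7).
Since F(a, b, c) ≡ 4 ≠ 0 (mod 7), P does NOT lie on the curve.


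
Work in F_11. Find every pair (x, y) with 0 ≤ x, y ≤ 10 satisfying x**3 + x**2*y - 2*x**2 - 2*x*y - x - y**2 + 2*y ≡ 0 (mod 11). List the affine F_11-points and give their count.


Affine F_11-points: {(0, 0), (0, 2), (1, 5), (1, 7), (3, 6), (3, 10), (4, 2), (4, 8), (7, 2), (8, 3), (9, 5)}; count = 11.

For each of the 121 pairs (x, y) ∈ F_11², evaluate f(x, y) mod 11. Record the zeros.
  x = 0: [0↦0, 1↦1, 2↦0, 3↦8, 4↦3, 5↦7, 6↦9, 7↦9, 8↦7, 9↦3, 10↦8]  zeros at y ∈ {0, 2}
  x = 1: [0↦9, 1↦9, 2↦7, 3↦3, 4↦8, 5↦0, 6↦1, 7↦0, 8↦8, 9↦3, 10↦7]  zeros at y ∈ {5, 7}
  x = 2: [0↦9, 1↦10, 2↦9, 3↦6, 4↦1, 5↦5, 6↦7, 7↦7, 8↦5, 9↦1, 10↦6]  zeros at y ∈ ∅
  x = 3: [0↦6, 1↦10, 2↦1, 3↦1, 4↦10, 5↦6, 6↦0, 7↦3, 8↦4, 9↦3, 10↦0]  zeros at y ∈ {6, 10}
  x = 4: [0↦6, 1↦4, 2↦0, 3↦5, 4↦8, 5↦9, 6↦8, 7↦5, 8↦0, 9↦4, 10↦6]  zeros at y ∈ {2, 8}
  x = 5: [0↦4, 1↦9, 2↦1, 3↦2, 4↦1, 5↦9, 6↦4, 7↦8, 8↦10, 9↦10, 10↦8]  zeros at y ∈ ∅
  x = 6: [0↦6, 1↦9, 2↦10, 3↦9, 4↦6, 5↦1, 6↦5, 7↦7, 8↦7, 9↦5, 10↦1]  zeros at y ∈ ∅
  x = 7: [0↦7, 1↦10, 2↦0, 3↦10, 4↦7, 5↦2, 6↦6, 7↦8, 8↦8, 9↦6, 10↦2]  zeros at y ∈ {2}
  x = 8: [0↦2, 1↦7, 2↦10, 3↦0, 4↦10, 5↦7, 6↦2, 7↦6, 8↦8, 9↦8, 10↦6]  zeros at y ∈ {3}
  x = 9: [0↦8, 1↦6, 2↦2, 3↦7, 4↦10, 5↦0, 6↦10, 7↦7, 8↦2, 9↦6, 10↦8]  zeros at y ∈ {5}
  x = 10: [0↦9, 1↦2, 2↦4, 3↦4, 4↦2, 5↦9, 6↦3, 7↦6, 8↦7, 9↦6, 10↦3]  zeros at y ∈ ∅
Collecting zeros: affine points = {(0, 0), (0, 2), (1, 5), (1, 7), (3, 6), (3, 10), (4, 2), (4, 8), (7, 2), (8, 3), (9, 5)}.
Total count |C(F_11)_aff| = 11.


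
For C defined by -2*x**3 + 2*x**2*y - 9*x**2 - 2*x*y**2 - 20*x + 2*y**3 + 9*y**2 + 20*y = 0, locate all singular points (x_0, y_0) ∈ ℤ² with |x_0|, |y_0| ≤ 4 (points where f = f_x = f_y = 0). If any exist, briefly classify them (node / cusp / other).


Singular points: {(-2, -2)}; classification: node.

Compute partial derivatives:
  f_x = -6*x**2 + 4*x*y - 18*x - 2*y**2 - 20.
  f_y = 2*x**2 - 4*x*y + 6*y**2 + 18*y + 20.
Scan x_0 ∈ {−4, ..., 4}. For each x_0, f_y(x_0, y) is a polynomial in y; find its integer roots y ∈ {−4, ..., 4}, then test f_x and f at those candidates.
  x = -4: f_y(-4, y) = 6*y**2 + 34*y + 52; no integer root y with |y| ≤ 4.
  x = -3: f_y(-3, y) = 6*y**2 + 30*y + 38; no integer root y with |y| ≤ 4.
  x = -2: f_y(-2, y) = 6*y**2 + 26*y + 28; vanishes at y ∈ {-2}. (-2, -2): f_x = 0, f = 0 — SINGULAR.
  x = -1: f_y(-1, y) = 6*y**2 + 22*y + 22; no integer root y with |y| ≤ 4.
  x = 0: f_y(0, y) = 6*y**2 + 18*y + 20; no integer root y with |y| ≤ 4.
  x = 1: f_y(1, y) = 6*y**2 + 14*y + 22; no integer root y with |y| ≤ 4.
  x = 2: f_y(2, y) = 6*y**2 + 10*y + 28; no integer root y with |y| ≤ 4.
  x = 3: f_y(3, y) = 6*y**2 + 6*y + 38; no integer root y with |y| ≤ 4.
  x = 4: f_y(4, y) = 6*y**2 + 2*y + 52; no integer root y with |y| ≤ 4.
Only singular point on the grid: (-2, -2).
Classify: substitute x = -2 + u, y = -2 + v and expand: f = -2*u**3 + 2*u**2*v - u**2 - 2*u*v**2 + 2*v**3 + v**2.
No constant or linear terms (consistent with a singular point). Quadratic part: -u**2 + v**2. Cubic part: -2*u**3 + 2*u**2*v - 2*u*v**2 + 2*v**3.
The quadratic part v**2 - u**2 = (v − u)(v + u) splits into two distinct linear factors, so there are two distinct tangent lines y − -2 = ±(x − -2) — this is a node (ordinary double point).
Classification: node.


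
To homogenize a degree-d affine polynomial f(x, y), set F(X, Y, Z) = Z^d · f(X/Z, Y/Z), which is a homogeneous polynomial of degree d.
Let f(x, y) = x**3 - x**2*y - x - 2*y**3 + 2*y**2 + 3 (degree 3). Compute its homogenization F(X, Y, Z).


F(X, Y, Z) = X**3 - X**2*Y - X*Z**2 - 2*Y**3 + 2*Y**2*Z + 3*Z**3

deg(f) = 3.
Substitute x = X/Z, y = Y/Z into f, then multiply by Z^3.
  monomial 1·x^3·y^0 ↦ 1·X^3·Y^0·Z^0.
  monomial -1·x^2·y^1 ↦ -1·X^2·Y^1·Z^0.
  monomial -1·x^1·y^0 ↦ -1·X^1·Y^0·Z^2.
  monomial -2·x^0·y^3 ↦ -2·X^0·Y^3·Z^0.
  monomial 2·x^0·y^2 ↦ 2·X^0·Y^2·Z^1.
  monomial 3·x^0·y^0 ↦ 3·X^0·Y^0·Z^3.
Collecting: F(X, Y, Z) = X**3 - X**2*Y - X*Z**2 - 2*Y**3 + 2*Y**2*Z + 3*Z**3.


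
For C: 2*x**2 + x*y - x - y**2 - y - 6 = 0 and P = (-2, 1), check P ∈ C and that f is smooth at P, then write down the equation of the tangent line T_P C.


Tangent line at P: -8*x - 5*y - 11 = 0.

Step 1: f(-2, 1) = 0, so P lies on C.
Step 2: partial derivatives
  f_x(x, y) = 4*x + y - 1, f_y(x, y) = x - 2*y - 1.
  f_x(P) = -8, f_y(P) = -5 (gradient nonzero, so P is smooth).
Step 3: tangent line at P: -8·(x − -2) + -5·(y − 1) = 0.
Expanding: -8*x - 5*y - 11 = 0.


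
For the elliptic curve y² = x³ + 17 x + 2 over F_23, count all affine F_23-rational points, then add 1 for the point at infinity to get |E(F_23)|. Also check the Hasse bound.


Affine points = {(0, 5), (0, 18), (7, 2), (7, 21), (8, 11), (8, 12), (11, 5), (11, 18), (12, 5), (12, 18), (16, 0), (17, 11), (17, 12), (19, 10), (19, 13), (20, 4), (20, 19), (21, 11), (21, 12)}; affine count = 19; |E(F_23)| = 20.

Discriminant check: Δ ∝ 4a³ + 27b² = 4·17³ + 27·2² = 4·4913 + 27·4 ≡ 3 (mod 23). Nonzero ⇒ E is nonsingular.
For each x ∈ F_23, compute rhs = x³ + 17·x + 2 mod 23, then count y ∈ F_23 with y² ≡ rhs.
  x = 0: rhs = 2, matching y values: 5, 18 (2 points).
  x = 1: rhs = 20, matching y values: none (0 points).
  x = 2: rhs = 21, matching y values: none (0 points).
  x = 3: rhs = 11, matching y values: none (0 points).
  x = 4: rhs = 19, matching y values: none (0 points).
  x = 5: rhs = 5, matching y values: none (0 points).
  x = 6: rhs = 21, matching y values: none (0 points).
  x = 7: rhs = 4, matching y values: 2, 21 (2 points).
  x = 8: rhs = 6, matching y values: 11, 12 (2 points).
  x = 9: rhs = 10, matching y values: none (0 points).
  x = 10: rhs = 22, matching y values: none (0 points).
  x = 11: rhs = 2, matching y values: 5, 18 (2 points).
  x = 12: rhs = 2, matching y values: 5, 18 (2 points).
  x = 13: rhs = 5, matching y values: none (0 points).
  x = 14: rhs = 17, matching y values: none (0 points).
  x = 15: rhs = 21, matching y values: none (0 points).
  x = 16: rhs = 0, matching y values: 0 (1 points).
  x = 17: rhs = 6, matching y values: 11, 12 (2 points).
  x = 18: rhs = 22, matching y values: none (0 points).
  x = 19: rhs = 8, matching y values: 10, 13 (2 points).
  x = 20: rhs = 16, matching y values: 4, 19 (2 points).
  x = 21: rhs = 6, matching y values: 11, 12 (2 points).
  x = 22: rhs = 7, matching y values: none (0 points).
Total affine count: 19.
Full point count |E(F_23)| = 19 + 1 = 20.
Hasse bound: |20 − (23+1)| = |-4| = 4 ≤ 2√23 ≈ 9.5917 ✓.


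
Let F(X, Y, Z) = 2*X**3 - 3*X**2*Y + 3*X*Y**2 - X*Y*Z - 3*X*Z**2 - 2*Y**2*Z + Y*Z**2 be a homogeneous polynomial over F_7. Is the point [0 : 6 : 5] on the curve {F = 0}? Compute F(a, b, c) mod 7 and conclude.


F(0,6,5) ≡ 0 (mod 7); P is on the curve.

Evaluate F(0, 6, 5) term-by-term (mod 7).
  2*X**3 ↦ 2·0·1·1 = 0
  -3*X**2*Y ↦ -3·0·6·1 = 0
  3*X*Y**2 ↦ 3·0·36·1 = 0
  -X*Y*Z ↦ -1·0·6·5 = 0
  -3*X*Z**2 ↦ -3·0·1·25 = 0
  -2*Y**2*Z ↦ -2·1·36·5 = -360
  Y*Z**2 ↦ 1·1·6·25 = 150
Sum: F(0, 6, 5) = (0) + (0) + (0) + (0) + (0) + (-360) + (150) = -210.
Reducing mod 7: -210 ≡ 0 (mod 7).
Since F(a, b, c) ≡ 0 (mod 7), P lies on the curve.


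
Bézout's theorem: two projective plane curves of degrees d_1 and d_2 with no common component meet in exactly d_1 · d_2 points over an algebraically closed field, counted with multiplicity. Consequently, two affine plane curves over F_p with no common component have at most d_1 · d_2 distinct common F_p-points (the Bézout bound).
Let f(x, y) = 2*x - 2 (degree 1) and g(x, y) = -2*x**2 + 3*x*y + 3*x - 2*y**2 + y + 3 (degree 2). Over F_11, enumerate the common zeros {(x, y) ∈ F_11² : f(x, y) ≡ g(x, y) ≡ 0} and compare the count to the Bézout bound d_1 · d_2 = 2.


Common zeros: {(1, 6), (1, 7)}; count = 2; Bézout bound = 2.

deg(f) = 1, deg(g) = 2, so Bézout bound = 2.
Scan x ∈ F_11. For each x, list the y ∈ F_11 with f(x, y) ≡ 0 and those with g(x, y) ≡ 0 (mod 11); the common zeros in that column are the intersection.
  x = 0: f ≡ 0 at y ∈ ∅; g ≡ 0 at y ∈ {7, 10}; common: ∅.
  x = 1: f ≡ 0 at y ∈ {0, 1, 2, 3, 4, 5, 6, 7, 8, 9, 10}; g ≡ 0 at y ∈ {6, 7}; common: {6, 7}.
  x = 2: f ≡ 0 at y ∈ ∅; g ≡ 0 at y ∈ ∅; common: ∅.
  x = 3: f ≡ 0 at y ∈ ∅; g ≡ 0 at y ∈ ∅; common: ∅.
  x = 4: f ≡ 0 at y ∈ ∅; g ≡ 0 at y ∈ {6}; common: ∅.
  x = 5: f ≡ 0 at y ∈ ∅; g ≡ 0 at y ∈ {4}; common: ∅.
  x = 6: f ≡ 0 at y ∈ ∅; g ≡ 0 at y ∈ ∅; common: ∅.
  x = 7: f ≡ 0 at y ∈ ∅; g ≡ 0 at y ∈ ∅; common: ∅.
  x = 8: f ≡ 0 at y ∈ ∅; g ≡ 0 at y ∈ {3, 4}; common: ∅.
  x = 9: f ≡ 0 at y ∈ ∅; g ≡ 0 at y ∈ {0, 3}; common: ∅.
  x = 10: f ≡ 0 at y ∈ ∅; g ≡ 0 at y ∈ ∅; common: ∅.
Collecting: common zeros = {(1, 6), (1, 7)}, so the count is 2.
Comparison with the Bézout bound: 2 ≤ 2 = deg(f)·deg(g), as expected for curves with no common component (the bound is attained).


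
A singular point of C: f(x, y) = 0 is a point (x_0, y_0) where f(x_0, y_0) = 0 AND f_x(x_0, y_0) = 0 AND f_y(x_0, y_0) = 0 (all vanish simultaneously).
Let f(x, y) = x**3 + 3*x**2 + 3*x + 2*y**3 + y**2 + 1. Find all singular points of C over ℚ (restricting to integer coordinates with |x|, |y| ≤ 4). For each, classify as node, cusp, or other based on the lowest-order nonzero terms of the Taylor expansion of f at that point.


Singular points: {(-1, 0)}; classification: cusp.

Compute partial derivatives:
  f_x = 3*x**2 + 6*x + 3.
  f_y = 6*y**2 + 2*y.
Scan x_0 ∈ {−4, ..., 4}. For each x_0, f_y(x_0, y) is a polynomial in y; find its integer roots y ∈ {−4, ..., 4}, then test f_x and f at those candidates.
  x = -4: f_y(-4, y) = 6*y**2 + 2*y; vanishes at y ∈ {0}. (-4, 0): f_x = 27 ≠ 0.
  x = -3: f_y(-3, y) = 6*y**2 + 2*y; vanishes at y ∈ {0}. (-3, 0): f_x = 12 ≠ 0.
  x = -2: f_y(-2, y) = 6*y**2 + 2*y; vanishes at y ∈ {0}. (-2, 0): f_x = 3 ≠ 0.
  x = -1: f_y(-1, y) = 6*y**2 + 2*y; vanishes at y ∈ {0}. (-1, 0): f_x = 0, f = 0 — SINGULAR.
  x = 0: f_y(0, y) = 6*y**2 + 2*y; vanishes at y ∈ {0}. (0, 0): f_x = 3 ≠ 0.
  x = 1: f_y(1, y) = 6*y**2 + 2*y; vanishes at y ∈ {0}. (1, 0): f_x = 12 ≠ 0.
  x = 2: f_y(2, y) = 6*y**2 + 2*y; vanishes at y ∈ {0}. (2, 0): f_x = 27 ≠ 0.
  x = 3: f_y(3, y) = 6*y**2 + 2*y; vanishes at y ∈ {0}. (3, 0): f_x = 48 ≠ 0.
  x = 4: f_y(4, y) = 6*y**2 + 2*y; vanishes at y ∈ {0}. (4, 0): f_x = 75 ≠ 0.
Only singular point on the grid: (-1, 0).
Classify: substitute x = -1 + u, y = 0 + v and expand: f = u**3 + 2*v**3 + v**2.
No constant or linear terms (consistent with a singular point). Quadratic part: v**2. Cubic part: u**3 + 2*v**3.
The quadratic part v**2 is a perfect square, so there is a single (double) tangent line v = 0, i.e. y = 0. Restricting the cubic part to that line (v = 0) leaves u**3 ≠ 0, so f is not divisible by v and the branch is v² ≈ -u**3 to lowest order — this is a cusp.
Classification: cusp.
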